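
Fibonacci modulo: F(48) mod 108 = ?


F(k) mod 108 for k=1..48:
1, 1, 2, 3, 5, 8, 13, 21, 34, 55, 89, 36, 17, 53, 70, 15, 85, 100, 77, 69, 38, 107, 37, 36, 73, 1, 74, 75, 41, 8, 49, 57, 106, 55, 53, 0, 53, 53, 106, 51, 49, 100, 41, 33, 74, 107, 73, 72
F(48) mod 108 = 72


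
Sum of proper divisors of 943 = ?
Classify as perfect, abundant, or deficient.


Proper divisors: 1, 23, 41
Sum = 1 + 23 + 41 = 65
65 < 943 → deficient

s(943) = 65 (deficient)


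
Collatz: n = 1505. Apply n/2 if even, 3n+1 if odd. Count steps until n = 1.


1505 → 4516 → 2258 → 1129 → 3388 → 1694 → 847 → 2542 → 1271 → 3814 → 1907 → 5722 → 2861 → 8584 → 4292 → 2146 → 1073 → 3220 → 1610 → 805 → 2416 → 1208 → 604 → 302 → 151 → 454 → 227 → 682 → 341 → 1024 → 512 → 256 → 128 → 64 → 32 → 16 → 8 → 4 → 2 → 1
Total steps = 39

39 steps


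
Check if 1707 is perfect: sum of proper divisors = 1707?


Proper divisors of 1707: 1, 3, 569
Sum = 1 + 3 + 569 = 573

No, 1707 is not perfect (573 ≠ 1707)


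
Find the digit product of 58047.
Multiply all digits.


5 × 8 × 0 × 4 × 7 = 0


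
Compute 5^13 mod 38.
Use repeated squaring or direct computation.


5^1 mod 38 = 5
5^2 mod 38 = 25
5^3 mod 38 = 11
5^4 mod 38 = 17
5^5 mod 38 = 9
5^6 mod 38 = 7
5^7 mod 38 = 35
5^8 mod 38 = 23
5^9 mod 38 = 1
5^10 mod 38 = 5
5^11 mod 38 = 25
5^12 mod 38 = 11
5^13 mod 38 = 17


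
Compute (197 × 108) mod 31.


197 × 108 = 21276
21276 mod 31 = 10


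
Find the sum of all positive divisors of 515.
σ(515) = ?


Divisors of 515: 1, 5, 103, 515
Sum = 1 + 5 + 103 + 515 = 624

σ(515) = 624


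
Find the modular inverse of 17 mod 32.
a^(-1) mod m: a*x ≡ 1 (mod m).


Use the extended Euclidean algorithm on (32, 17); each row r = 32*s + 17*t:
r=32, s=1, t=0
r=17, s=0, t=1
q=1: r=15, s=1, t=-1   [32*(1) + 17*(-1) = 15]
q=1: r=2, s=-1, t=2   [32*(-1) + 17*(2) = 2]
q=7: r=1, s=8, t=-15   [32*(8) + 17*(-15) = 1]
q=2: r=0, s=-17, t=32   [32*(-17) + 17*(32) = 0]
GCD = 1 with t = -15, so 17*(-15) ≡ 1 (mod 32)
Inverse = -15 mod 32 = 17
Check: 17 * 17 = 289 ≡ 1 (mod 32)

17^(-1) ≡ 17 (mod 32)


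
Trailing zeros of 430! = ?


floor(430/5) = 86
floor(430/25) = 17
floor(430/125) = 3
Total = 106

106 trailing zeros


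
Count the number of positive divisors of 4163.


4163 = 23^1 × 181^1
d(4163) = (1+1) × (1+1) = 4

4 divisors


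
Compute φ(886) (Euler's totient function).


886 = 2 × 443
Prime factors: 2, 443
φ(886) = 886 × (1-1/2) × (1-1/443)
= 886 × 1/2 × 442/443 = 442

φ(886) = 442


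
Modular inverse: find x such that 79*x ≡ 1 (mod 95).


Use the extended Euclidean algorithm on (95, 79); each row r = 95*s + 79*t:
r=95, s=1, t=0
r=79, s=0, t=1
q=1: r=16, s=1, t=-1   [95*(1) + 79*(-1) = 16]
q=4: r=15, s=-4, t=5   [95*(-4) + 79*(5) = 15]
q=1: r=1, s=5, t=-6   [95*(5) + 79*(-6) = 1]
q=15: r=0, s=-79, t=95   [95*(-79) + 79*(95) = 0]
GCD = 1 with t = -6, so 79*(-6) ≡ 1 (mod 95)
Inverse = -6 mod 95 = 89
Check: 79 * 89 = 7031 ≡ 1 (mod 95)

79^(-1) ≡ 89 (mod 95)


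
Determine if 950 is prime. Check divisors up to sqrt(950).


950 / 2 = 475 (exact division)
950 is NOT prime.

No, 950 is not prime


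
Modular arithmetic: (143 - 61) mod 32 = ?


143 - 61 = 82
82 mod 32 = 18


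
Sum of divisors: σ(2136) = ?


Divisors of 2136: 1, 2, 3, 4, 6, 8, 12, 24, 89, 178, 267, 356, 534, 712, 1068, 2136
Sum = 1 + 2 + 3 + 4 + 6 + 8 + 12 + 24 + 89 + 178 + 267 + 356 + 534 + 712 + 1068 + 2136 = 5400

σ(2136) = 5400


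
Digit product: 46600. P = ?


4 × 6 × 6 × 0 × 0 = 0


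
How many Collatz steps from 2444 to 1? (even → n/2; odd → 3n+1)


2444 → 1222 → 611 → 1834 → 917 → 2752 → 1376 → 688 → 344 → 172 → 86 → 43 → 130 → 65 → 196 → 98 → 49 → 148 → 74 → 37 → 112 → 56 → 28 → 14 → 7 → 22 → 11 → 34 → 17 → 52 → 26 → 13 → 40 → 20 → 10 → 5 → 16 → 8 → 4 → 2 → 1
Total steps = 40

40 steps


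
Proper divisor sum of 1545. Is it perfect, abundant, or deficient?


Proper divisors: 1, 3, 5, 15, 103, 309, 515
Sum = 1 + 3 + 5 + 15 + 103 + 309 + 515 = 951
951 < 1545 → deficient

s(1545) = 951 (deficient)


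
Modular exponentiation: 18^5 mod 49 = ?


18^1 mod 49 = 18
18^2 mod 49 = 30
18^3 mod 49 = 1
18^4 mod 49 = 18
18^5 mod 49 = 30


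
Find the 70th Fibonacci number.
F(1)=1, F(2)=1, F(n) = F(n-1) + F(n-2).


Sequence: 1, 1, 2, 3, 5, 8, 13, 21, 34, 55, 89, 144, 233, 377, 610, 987, 1597, 2584, 4181, 6765, 10946, 17711, 28657, 46368, 75025, 121393, 196418, 317811, 514229, 832040, 1346269, 2178309, 3524578, 5702887, 9227465, 14930352, 24157817, 39088169, 63245986, 102334155, 165580141, 267914296, 433494437, 701408733, 1134903170, 1836311903, 2971215073, 4807526976, 7778742049, 12586269025, 20365011074, 32951280099, 53316291173, 86267571272, 139583862445, 225851433717, 365435296162, 591286729879, 956722026041, 1548008755920, 2504730781961, 4052739537881, 6557470319842, 10610209857723, 17167680177565, 27777890035288, 44945570212853, 72723460248141, 117669030460994, 190392490709135
F(70) = 190392490709135


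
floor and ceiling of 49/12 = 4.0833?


49/12 = 4.0833
floor = 4
ceil = 5

floor = 4, ceil = 5


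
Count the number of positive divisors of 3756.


3756 = 2^2 × 3^1 × 313^1
d(3756) = (2+1) × (1+1) × (1+1) = 12

12 divisors


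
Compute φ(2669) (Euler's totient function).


2669 = 17 × 157
Prime factors: 17, 157
φ(2669) = 2669 × (1-1/17) × (1-1/157)
= 2669 × 16/17 × 156/157 = 2496

φ(2669) = 2496


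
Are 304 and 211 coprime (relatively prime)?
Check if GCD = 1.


Euclidean algorithm:
304 = 1 * 211 + 93
211 = 2 * 93 + 25
93 = 3 * 25 + 18
25 = 1 * 18 + 7
18 = 2 * 7 + 4
7 = 1 * 4 + 3
4 = 1 * 3 + 1
3 = 3 * 1 + 0
GCD(304, 211) = 1

Yes, coprime (GCD = 1)


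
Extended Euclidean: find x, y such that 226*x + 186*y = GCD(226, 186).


Tabular extended Euclidean (each row: r = 226*s + 186*t):
r=226, s=1, t=0
r=186, s=0, t=1
q=1: r=40, s=1, t=-1   [226*(1) + 186*(-1) = 40]
q=4: r=26, s=-4, t=5   [226*(-4) + 186*(5) = 26]
q=1: r=14, s=5, t=-6   [226*(5) + 186*(-6) = 14]
q=1: r=12, s=-9, t=11   [226*(-9) + 186*(11) = 12]
q=1: r=2, s=14, t=-17   [226*(14) + 186*(-17) = 2]
q=6: r=0, s=-93, t=113   [226*(-93) + 186*(113) = 0]
GCD = 2; from the row with r=2: x=14, y=-17
Check: 226*(14) + 186*(-17) = 3164 - 3162 = 2

GCD = 2, x = 14, y = -17


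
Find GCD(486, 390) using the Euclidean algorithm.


486 = 1 * 390 + 96
390 = 4 * 96 + 6
96 = 16 * 6 + 0
GCD = 6


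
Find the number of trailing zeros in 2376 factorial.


floor(2376/5) = 475
floor(2376/25) = 95
floor(2376/125) = 19
floor(2376/625) = 3
Total = 592

592 trailing zeros


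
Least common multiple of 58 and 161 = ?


GCD(58, 161) = 1
LCM = 58*161/1 = 9338/1 = 9338

LCM = 9338


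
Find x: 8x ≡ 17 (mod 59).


GCD(8, 59) = 1, unique solution
a^(-1) mod 59 = 37
x = 37 * 17 mod 59 = 39

x ≡ 39 (mod 59)


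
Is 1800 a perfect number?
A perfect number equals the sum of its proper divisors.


Proper divisors of 1800: 1, 2, 3, 4, 5, 6, 8, 9, 10, 12, 15, 18, 20, 24, 25, 30, 36, 40, 45, 50, 60, 72, 75, 90, 100, 120, 150, 180, 200, 225, 300, 360, 450, 600, 900
Sum = 1 + 2 + 3 + 4 + 5 + 6 + 8 + 9 + 10 + 12 + 15 + 18 + 20 + 24 + 25 + 30 + 36 + 40 + 45 + 50 + 60 + 72 + 75 + 90 + 100 + 120 + 150 + 180 + 200 + 225 + 300 + 360 + 450 + 600 + 900 = 4245

No, 1800 is not perfect (4245 ≠ 1800)


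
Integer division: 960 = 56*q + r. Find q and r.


960 = 56 * 17 + 8
Check: 952 + 8 = 960

q = 17, r = 8


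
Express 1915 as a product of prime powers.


1915 / 5 = 383
383 / 383 = 1
1915 = 5 × 383


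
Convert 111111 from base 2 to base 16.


111111 (base 2) = 63 (decimal)
63 (decimal) = 3F (base 16)


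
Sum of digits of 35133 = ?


3 + 5 + 1 + 3 + 3 = 15


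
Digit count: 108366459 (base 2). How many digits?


108366459 in base 2 = 110011101011000101001111011
Number of digits = 27

27 digits (base 2)


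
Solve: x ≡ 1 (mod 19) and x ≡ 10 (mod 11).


M = 19*11 = 209
M1 = M/19 = 11, M2 = M/11 = 19
M1^(-1) mod 19 = 7, M2^(-1) mod 11 = 7
x = 1*11*7 + 10*19*7 = 1407
1407 mod 209 = 153
Check: 153 mod 19 = 1 ✓, 153 mod 11 = 10 ✓

x ≡ 153 (mod 209)


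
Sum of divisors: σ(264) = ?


Divisors of 264: 1, 2, 3, 4, 6, 8, 11, 12, 22, 24, 33, 44, 66, 88, 132, 264
Sum = 1 + 2 + 3 + 4 + 6 + 8 + 11 + 12 + 22 + 24 + 33 + 44 + 66 + 88 + 132 + 264 = 720

σ(264) = 720


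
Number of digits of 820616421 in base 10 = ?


820616421 has 9 digits in base 10
floor(log10(820616421)) + 1 = floor(8.9141) + 1 = 9

9 digits (base 10)


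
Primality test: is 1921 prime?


1921 / 17 = 113 (exact division)
1921 is NOT prime.

No, 1921 is not prime


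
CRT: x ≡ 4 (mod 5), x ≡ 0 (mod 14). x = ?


M = 5*14 = 70
M1 = M/5 = 14, M2 = M/14 = 5
M1^(-1) mod 5 = 4, M2^(-1) mod 14 = 3
x = 4*14*4 + 0*5*3 = 224
224 mod 70 = 14
Check: 14 mod 5 = 4 ✓, 14 mod 14 = 0 ✓

x ≡ 14 (mod 70)


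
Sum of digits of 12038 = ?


1 + 2 + 0 + 3 + 8 = 14


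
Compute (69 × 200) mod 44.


69 × 200 = 13800
13800 mod 44 = 28


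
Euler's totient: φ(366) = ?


366 = 2 × 3 × 61
Prime factors: 2, 3, 61
φ(366) = 366 × (1-1/2) × (1-1/3) × (1-1/61)
= 366 × 1/2 × 2/3 × 60/61 = 120

φ(366) = 120


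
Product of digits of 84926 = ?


8 × 4 × 9 × 2 × 6 = 3456


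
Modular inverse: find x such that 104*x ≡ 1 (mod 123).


Use the extended Euclidean algorithm on (123, 104); each row r = 123*s + 104*t:
r=123, s=1, t=0
r=104, s=0, t=1
q=1: r=19, s=1, t=-1   [123*(1) + 104*(-1) = 19]
q=5: r=9, s=-5, t=6   [123*(-5) + 104*(6) = 9]
q=2: r=1, s=11, t=-13   [123*(11) + 104*(-13) = 1]
q=9: r=0, s=-104, t=123   [123*(-104) + 104*(123) = 0]
GCD = 1 with t = -13, so 104*(-13) ≡ 1 (mod 123)
Inverse = -13 mod 123 = 110
Check: 104 * 110 = 11440 ≡ 1 (mod 123)

104^(-1) ≡ 110 (mod 123)


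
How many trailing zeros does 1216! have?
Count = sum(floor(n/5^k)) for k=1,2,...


floor(1216/5) = 243
floor(1216/25) = 48
floor(1216/125) = 9
floor(1216/625) = 1
Total = 301

301 trailing zeros


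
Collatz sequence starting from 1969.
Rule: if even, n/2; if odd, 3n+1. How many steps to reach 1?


1969 → 5908 → 2954 → 1477 → 4432 → 2216 → 1108 → 554 → 277 → 832 → 416 → 208 → 104 → 52 → 26 → 13 → 40 → 20 → 10 → 5 → 16 → 8 → 4 → 2 → 1
Total steps = 24

24 steps


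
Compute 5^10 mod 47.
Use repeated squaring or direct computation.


5^1 mod 47 = 5
5^2 mod 47 = 25
5^3 mod 47 = 31
5^4 mod 47 = 14
5^5 mod 47 = 23
5^6 mod 47 = 21
5^7 mod 47 = 11
5^8 mod 47 = 8
5^9 mod 47 = 40
5^10 mod 47 = 12


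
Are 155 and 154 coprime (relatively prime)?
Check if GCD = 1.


Euclidean algorithm:
155 = 1 * 154 + 1
154 = 154 * 1 + 0
GCD(155, 154) = 1

Yes, coprime (GCD = 1)


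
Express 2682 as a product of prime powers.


2682 / 2 = 1341
1341 / 3 = 447
447 / 3 = 149
149 / 149 = 1
2682 = 2 × 3^2 × 149


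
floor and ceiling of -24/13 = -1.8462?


-24/13 = -1.8462
floor = -2
ceil = -1

floor = -2, ceil = -1


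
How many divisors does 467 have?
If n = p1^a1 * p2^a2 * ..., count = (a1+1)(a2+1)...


467 = 467^1
d(467) = (1+1) = 2

2 divisors


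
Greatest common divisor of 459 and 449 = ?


459 = 1 * 449 + 10
449 = 44 * 10 + 9
10 = 1 * 9 + 1
9 = 9 * 1 + 0
GCD = 1


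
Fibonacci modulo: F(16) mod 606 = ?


F(k) mod 606 for k=1..16:
1, 1, 2, 3, 5, 8, 13, 21, 34, 55, 89, 144, 233, 377, 4, 381
F(16) mod 606 = 381


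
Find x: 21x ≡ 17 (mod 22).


GCD(21, 22) = 1, unique solution
a^(-1) mod 22 = 21
x = 21 * 17 mod 22 = 5

x ≡ 5 (mod 22)


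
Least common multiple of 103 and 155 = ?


GCD(103, 155) = 1
LCM = 103*155/1 = 15965/1 = 15965

LCM = 15965


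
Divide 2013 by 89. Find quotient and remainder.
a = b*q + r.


2013 = 89 * 22 + 55
Check: 1958 + 55 = 2013

q = 22, r = 55


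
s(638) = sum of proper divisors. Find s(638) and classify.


Proper divisors: 1, 2, 11, 22, 29, 58, 319
Sum = 1 + 2 + 11 + 22 + 29 + 58 + 319 = 442
442 < 638 → deficient

s(638) = 442 (deficient)


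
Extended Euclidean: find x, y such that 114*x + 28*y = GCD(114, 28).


Tabular extended Euclidean (each row: r = 114*s + 28*t):
r=114, s=1, t=0
r=28, s=0, t=1
q=4: r=2, s=1, t=-4   [114*(1) + 28*(-4) = 2]
q=14: r=0, s=-14, t=57   [114*(-14) + 28*(57) = 0]
GCD = 2; from the row with r=2: x=1, y=-4
Check: 114*(1) + 28*(-4) = 114 - 112 = 2

GCD = 2, x = 1, y = -4


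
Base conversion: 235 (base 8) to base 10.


235 (base 8) = 157 (decimal)
157 (decimal) = 157 (base 10)


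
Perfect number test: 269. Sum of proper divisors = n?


Proper divisors of 269: 1
Sum = 1 = 1

No, 269 is not perfect (1 ≠ 269)


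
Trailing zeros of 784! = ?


floor(784/5) = 156
floor(784/25) = 31
floor(784/125) = 6
floor(784/625) = 1
Total = 194

194 trailing zeros


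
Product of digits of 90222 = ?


9 × 0 × 2 × 2 × 2 = 0


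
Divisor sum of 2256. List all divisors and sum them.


Divisors of 2256: 1, 2, 3, 4, 6, 8, 12, 16, 24, 47, 48, 94, 141, 188, 282, 376, 564, 752, 1128, 2256
Sum = 1 + 2 + 3 + 4 + 6 + 8 + 12 + 16 + 24 + 47 + 48 + 94 + 141 + 188 + 282 + 376 + 564 + 752 + 1128 + 2256 = 5952

σ(2256) = 5952


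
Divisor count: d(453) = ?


453 = 3^1 × 151^1
d(453) = (1+1) × (1+1) = 4

4 divisors


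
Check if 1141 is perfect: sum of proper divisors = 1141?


Proper divisors of 1141: 1, 7, 163
Sum = 1 + 7 + 163 = 171

No, 1141 is not perfect (171 ≠ 1141)


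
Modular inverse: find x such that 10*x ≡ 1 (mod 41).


Use the extended Euclidean algorithm on (41, 10); each row r = 41*s + 10*t:
r=41, s=1, t=0
r=10, s=0, t=1
q=4: r=1, s=1, t=-4   [41*(1) + 10*(-4) = 1]
q=10: r=0, s=-10, t=41   [41*(-10) + 10*(41) = 0]
GCD = 1 with t = -4, so 10*(-4) ≡ 1 (mod 41)
Inverse = -4 mod 41 = 37
Check: 10 * 37 = 370 ≡ 1 (mod 41)

10^(-1) ≡ 37 (mod 41)


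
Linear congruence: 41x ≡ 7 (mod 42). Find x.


GCD(41, 42) = 1, unique solution
a^(-1) mod 42 = 41
x = 41 * 7 mod 42 = 35

x ≡ 35 (mod 42)


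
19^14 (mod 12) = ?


19^1 mod 12 = 7
19^2 mod 12 = 1
19^3 mod 12 = 7
19^4 mod 12 = 1
19^5 mod 12 = 7
19^6 mod 12 = 1
19^7 mod 12 = 7
19^8 mod 12 = 1
19^9 mod 12 = 7
19^10 mod 12 = 1
19^11 mod 12 = 7
19^12 mod 12 = 1
19^13 mod 12 = 7
19^14 mod 12 = 1


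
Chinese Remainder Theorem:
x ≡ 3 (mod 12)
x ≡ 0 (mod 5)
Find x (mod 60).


M = 12*5 = 60
M1 = M/12 = 5, M2 = M/5 = 12
M1^(-1) mod 12 = 5, M2^(-1) mod 5 = 3
x = 3*5*5 + 0*12*3 = 75
75 mod 60 = 15
Check: 15 mod 12 = 3 ✓, 15 mod 5 = 0 ✓

x ≡ 15 (mod 60)


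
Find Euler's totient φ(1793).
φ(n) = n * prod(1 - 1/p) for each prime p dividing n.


1793 = 11 × 163
Prime factors: 11, 163
φ(1793) = 1793 × (1-1/11) × (1-1/163)
= 1793 × 10/11 × 162/163 = 1620

φ(1793) = 1620


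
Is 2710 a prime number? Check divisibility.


2710 / 2 = 1355 (exact division)
2710 is NOT prime.

No, 2710 is not prime


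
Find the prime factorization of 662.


662 / 2 = 331
331 / 331 = 1
662 = 2 × 331


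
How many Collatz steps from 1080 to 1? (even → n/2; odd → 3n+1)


1080 → 540 → 270 → 135 → 406 → 203 → 610 → 305 → 916 → 458 → 229 → 688 → 344 → 172 → 86 → 43 → 130 → 65 → 196 → 98 → 49 → 148 → 74 → 37 → 112 → 56 → 28 → 14 → 7 → 22 → 11 → 34 → 17 → 52 → 26 → 13 → 40 → 20 → 10 → 5 → 16 → 8 → 4 → 2 → 1
Total steps = 44

44 steps


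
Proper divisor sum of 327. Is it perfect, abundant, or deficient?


Proper divisors: 1, 3, 109
Sum = 1 + 3 + 109 = 113
113 < 327 → deficient

s(327) = 113 (deficient)


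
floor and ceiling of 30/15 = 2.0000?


30/15 = 2.0000
floor = 2
ceil = 2

floor = 2, ceil = 2


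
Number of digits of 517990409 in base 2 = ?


517990409 in base 2 = 11110110111111110100000001001
Number of digits = 29

29 digits (base 2)


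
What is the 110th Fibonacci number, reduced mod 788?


F(k) mod 788 for k=1..110:
1, 1, 2, 3, 5, 8, 13, 21, 34, 55, 89, 144, 233, 377, 610, 199, 21, 220, 241, 461, 702, 375, 289, 664, 165, 41, 206, 247, 453, 700, 365, 277, 642, 131, 773, 116, 101, 217, 318, 535, 65, 600, 665, 477, 354, 43, 397, 440, 49, 489, 538, 239, 777, 228, 217, 445, 662, 319, 193, 512, 705, 429, 346, 775, 333, 320, 653, 185, 50, 235, 285, 520, 17, 537, 554, 303, 69, 372, 441, 25, 466, 491, 169, 660, 41, 701, 742, 655, 609, 476, 297, 773, 282, 267, 549, 28, 577, 605, 394, 211, 605, 28, 633, 661, 506, 379, 97, 476, 573, 261
F(110) mod 788 = 261


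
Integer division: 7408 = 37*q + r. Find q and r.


7408 = 37 * 200 + 8
Check: 7400 + 8 = 7408

q = 200, r = 8


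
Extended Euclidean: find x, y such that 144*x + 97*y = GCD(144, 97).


Tabular extended Euclidean (each row: r = 144*s + 97*t):
r=144, s=1, t=0
r=97, s=0, t=1
q=1: r=47, s=1, t=-1   [144*(1) + 97*(-1) = 47]
q=2: r=3, s=-2, t=3   [144*(-2) + 97*(3) = 3]
q=15: r=2, s=31, t=-46   [144*(31) + 97*(-46) = 2]
q=1: r=1, s=-33, t=49   [144*(-33) + 97*(49) = 1]
q=2: r=0, s=97, t=-144   [144*(97) + 97*(-144) = 0]
GCD = 1; from the row with r=1: x=-33, y=49
Check: 144*(-33) + 97*(49) = -4752 + 4753 = 1

GCD = 1, x = -33, y = 49


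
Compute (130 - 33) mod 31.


130 - 33 = 97
97 mod 31 = 4


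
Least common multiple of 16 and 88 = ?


GCD(16, 88) = 8
LCM = 16*88/8 = 1408/8 = 176

LCM = 176


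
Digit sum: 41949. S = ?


4 + 1 + 9 + 4 + 9 = 27


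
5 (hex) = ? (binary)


5 (base 16) = 5 (decimal)
5 (decimal) = 101 (base 2)


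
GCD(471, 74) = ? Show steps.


471 = 6 * 74 + 27
74 = 2 * 27 + 20
27 = 1 * 20 + 7
20 = 2 * 7 + 6
7 = 1 * 6 + 1
6 = 6 * 1 + 0
GCD = 1


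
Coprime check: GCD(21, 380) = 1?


Euclidean algorithm:
380 = 18 * 21 + 2
21 = 10 * 2 + 1
2 = 2 * 1 + 0
GCD(21, 380) = 1

Yes, coprime (GCD = 1)


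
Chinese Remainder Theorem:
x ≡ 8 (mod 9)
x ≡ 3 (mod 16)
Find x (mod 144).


M = 9*16 = 144
M1 = M/9 = 16, M2 = M/16 = 9
M1^(-1) mod 9 = 4, M2^(-1) mod 16 = 9
x = 8*16*4 + 3*9*9 = 755
755 mod 144 = 35
Check: 35 mod 9 = 8 ✓, 35 mod 16 = 3 ✓

x ≡ 35 (mod 144)


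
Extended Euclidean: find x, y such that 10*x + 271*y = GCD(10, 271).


Tabular extended Euclidean (each row: r = 10*s + 271*t):
r=10, s=1, t=0
r=271, s=0, t=1
q=0: r=10, s=1, t=0   [10*(1) + 271*(0) = 10]
q=27: r=1, s=-27, t=1   [10*(-27) + 271*(1) = 1]
q=10: r=0, s=271, t=-10   [10*(271) + 271*(-10) = 0]
GCD = 1; from the row with r=1: x=-27, y=1
Check: 10*(-27) + 271*(1) = -270 + 271 = 1

GCD = 1, x = -27, y = 1


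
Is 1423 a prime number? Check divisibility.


Check divisors up to sqrt(1423) = 37.7227
No divisors found.
1423 is prime.

Yes, 1423 is prime


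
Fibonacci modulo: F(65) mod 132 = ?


F(k) mod 132 for k=1..65:
1, 1, 2, 3, 5, 8, 13, 21, 34, 55, 89, 12, 101, 113, 82, 63, 13, 76, 89, 33, 122, 23, 13, 36, 49, 85, 2, 87, 89, 44, 1, 45, 46, 91, 5, 96, 101, 65, 34, 99, 1, 100, 101, 69, 38, 107, 13, 120, 1, 121, 122, 111, 101, 80, 49, 129, 46, 43, 89, 0, 89, 89, 46, 3, 49
F(65) mod 132 = 49


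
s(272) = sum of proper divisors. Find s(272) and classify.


Proper divisors: 1, 2, 4, 8, 16, 17, 34, 68, 136
Sum = 1 + 2 + 4 + 8 + 16 + 17 + 34 + 68 + 136 = 286
286 > 272 → abundant

s(272) = 286 (abundant)


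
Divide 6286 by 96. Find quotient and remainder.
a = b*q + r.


6286 = 96 * 65 + 46
Check: 6240 + 46 = 6286

q = 65, r = 46


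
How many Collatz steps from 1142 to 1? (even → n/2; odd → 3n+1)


1142 → 571 → 1714 → 857 → 2572 → 1286 → 643 → 1930 → 965 → 2896 → 1448 → 724 → 362 → 181 → 544 → 272 → 136 → 68 → 34 → 17 → 52 → 26 → 13 → 40 → 20 → 10 → 5 → 16 → 8 → 4 → 2 → 1
Total steps = 31

31 steps


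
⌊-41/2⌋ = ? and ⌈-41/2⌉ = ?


-41/2 = -20.5000
floor = -21
ceil = -20

floor = -21, ceil = -20


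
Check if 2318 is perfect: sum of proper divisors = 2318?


Proper divisors of 2318: 1, 2, 19, 38, 61, 122, 1159
Sum = 1 + 2 + 19 + 38 + 61 + 122 + 1159 = 1402

No, 2318 is not perfect (1402 ≠ 2318)


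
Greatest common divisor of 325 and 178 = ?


325 = 1 * 178 + 147
178 = 1 * 147 + 31
147 = 4 * 31 + 23
31 = 1 * 23 + 8
23 = 2 * 8 + 7
8 = 1 * 7 + 1
7 = 7 * 1 + 0
GCD = 1


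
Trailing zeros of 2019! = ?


floor(2019/5) = 403
floor(2019/25) = 80
floor(2019/125) = 16
floor(2019/625) = 3
Total = 502

502 trailing zeros


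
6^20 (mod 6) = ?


6^1 mod 6 = 0
6^2 mod 6 = 0
6^3 mod 6 = 0
6^4 mod 6 = 0
6^5 mod 6 = 0
6^6 mod 6 = 0
6^7 mod 6 = 0
6^8 mod 6 = 0
6^9 mod 6 = 0
6^10 mod 6 = 0
6^11 mod 6 = 0
6^12 mod 6 = 0
6^13 mod 6 = 0
6^14 mod 6 = 0
6^15 mod 6 = 0
6^16 mod 6 = 0
6^17 mod 6 = 0
6^18 mod 6 = 0
6^19 mod 6 = 0
6^20 mod 6 = 0


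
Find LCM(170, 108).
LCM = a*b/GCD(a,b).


GCD(170, 108) = 2
LCM = 170*108/2 = 18360/2 = 9180

LCM = 9180


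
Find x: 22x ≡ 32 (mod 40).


GCD(22, 40) = 2 divides 32
Divide: 11x ≡ 16 (mod 20)
x ≡ 16 (mod 20)


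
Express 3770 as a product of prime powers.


3770 / 2 = 1885
1885 / 5 = 377
377 / 13 = 29
29 / 29 = 1
3770 = 2 × 5 × 13 × 29


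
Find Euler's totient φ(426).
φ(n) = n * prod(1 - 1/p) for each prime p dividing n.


426 = 2 × 3 × 71
Prime factors: 2, 3, 71
φ(426) = 426 × (1-1/2) × (1-1/3) × (1-1/71)
= 426 × 1/2 × 2/3 × 70/71 = 140

φ(426) = 140


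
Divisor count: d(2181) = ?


2181 = 3^1 × 727^1
d(2181) = (1+1) × (1+1) = 4

4 divisors


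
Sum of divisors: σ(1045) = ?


Divisors of 1045: 1, 5, 11, 19, 55, 95, 209, 1045
Sum = 1 + 5 + 11 + 19 + 55 + 95 + 209 + 1045 = 1440

σ(1045) = 1440


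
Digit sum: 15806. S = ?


1 + 5 + 8 + 0 + 6 = 20


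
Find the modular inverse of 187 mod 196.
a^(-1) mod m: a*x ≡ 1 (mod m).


Use the extended Euclidean algorithm on (196, 187); each row r = 196*s + 187*t:
r=196, s=1, t=0
r=187, s=0, t=1
q=1: r=9, s=1, t=-1   [196*(1) + 187*(-1) = 9]
q=20: r=7, s=-20, t=21   [196*(-20) + 187*(21) = 7]
q=1: r=2, s=21, t=-22   [196*(21) + 187*(-22) = 2]
q=3: r=1, s=-83, t=87   [196*(-83) + 187*(87) = 1]
q=2: r=0, s=187, t=-196   [196*(187) + 187*(-196) = 0]
GCD = 1 with t = 87, so 187*(87) ≡ 1 (mod 196)
Inverse = 87 mod 196 = 87
Check: 187 * 87 = 16269 ≡ 1 (mod 196)

187^(-1) ≡ 87 (mod 196)


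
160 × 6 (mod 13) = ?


160 × 6 = 960
960 mod 13 = 11


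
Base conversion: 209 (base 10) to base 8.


209 (base 10) = 209 (decimal)
209 (decimal) = 321 (base 8)


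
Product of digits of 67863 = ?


6 × 7 × 8 × 6 × 3 = 6048


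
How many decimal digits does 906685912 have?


906685912 has 9 digits in base 10
floor(log10(906685912)) + 1 = floor(8.9575) + 1 = 9

9 digits (base 10)


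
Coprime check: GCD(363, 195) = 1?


Euclidean algorithm:
363 = 1 * 195 + 168
195 = 1 * 168 + 27
168 = 6 * 27 + 6
27 = 4 * 6 + 3
6 = 2 * 3 + 0
GCD(363, 195) = 3

No, not coprime (GCD = 3)


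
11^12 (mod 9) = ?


11^1 mod 9 = 2
11^2 mod 9 = 4
11^3 mod 9 = 8
11^4 mod 9 = 7
11^5 mod 9 = 5
11^6 mod 9 = 1
11^7 mod 9 = 2
11^8 mod 9 = 4
11^9 mod 9 = 8
11^10 mod 9 = 7
11^11 mod 9 = 5
11^12 mod 9 = 1


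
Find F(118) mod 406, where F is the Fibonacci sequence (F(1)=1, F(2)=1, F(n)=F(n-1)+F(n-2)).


F(k) mod 406 for k=1..118:
1, 1, 2, 3, 5, 8, 13, 21, 34, 55, 89, 144, 233, 377, 204, 175, 379, 148, 121, 269, 390, 253, 237, 84, 321, 405, 320, 319, 233, 146, 379, 119, 92, 211, 303, 108, 5, 113, 118, 231, 349, 174, 117, 291, 2, 293, 295, 182, 71, 253, 324, 171, 89, 260, 349, 203, 146, 349, 89, 32, 121, 153, 274, 21, 295, 316, 205, 115, 320, 29, 349, 378, 321, 293, 208, 95, 303, 398, 295, 287, 176, 57, 233, 290, 117, 1, 118, 119, 237, 356, 187, 137, 324, 55, 379, 28, 1, 29, 30, 59, 89, 148, 237, 385, 216, 195, 5, 200, 205, 405, 204, 203, 1, 204, 205, 3, 208, 211
F(118) mod 406 = 211


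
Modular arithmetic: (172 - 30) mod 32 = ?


172 - 30 = 142
142 mod 32 = 14


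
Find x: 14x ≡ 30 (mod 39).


GCD(14, 39) = 1, unique solution
a^(-1) mod 39 = 14
x = 14 * 30 mod 39 = 30

x ≡ 30 (mod 39)


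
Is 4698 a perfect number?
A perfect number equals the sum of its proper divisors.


Proper divisors of 4698: 1, 2, 3, 6, 9, 18, 27, 29, 54, 58, 81, 87, 162, 174, 261, 522, 783, 1566, 2349
Sum = 1 + 2 + 3 + 6 + 9 + 18 + 27 + 29 + 54 + 58 + 81 + 87 + 162 + 174 + 261 + 522 + 783 + 1566 + 2349 = 6192

No, 4698 is not perfect (6192 ≠ 4698)


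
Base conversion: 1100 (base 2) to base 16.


1100 (base 2) = 12 (decimal)
12 (decimal) = C (base 16)


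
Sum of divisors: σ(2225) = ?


Divisors of 2225: 1, 5, 25, 89, 445, 2225
Sum = 1 + 5 + 25 + 89 + 445 + 2225 = 2790

σ(2225) = 2790


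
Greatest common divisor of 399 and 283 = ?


399 = 1 * 283 + 116
283 = 2 * 116 + 51
116 = 2 * 51 + 14
51 = 3 * 14 + 9
14 = 1 * 9 + 5
9 = 1 * 5 + 4
5 = 1 * 4 + 1
4 = 4 * 1 + 0
GCD = 1


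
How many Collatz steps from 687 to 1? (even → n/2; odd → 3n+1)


687 → 2062 → 1031 → 3094 → 1547 → 4642 → 2321 → 6964 → 3482 → 1741 → 5224 → 2612 → 1306 → 653 → 1960 → 980 → 490 → 245 → 736 → 368 → 184 → 92 → 46 → 23 → 70 → 35 → 106 → 53 → 160 → 80 → 40 → 20 → 10 → 5 → 16 → 8 → 4 → 2 → 1
Total steps = 38

38 steps


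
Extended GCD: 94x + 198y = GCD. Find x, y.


Tabular extended Euclidean (each row: r = 94*s + 198*t):
r=94, s=1, t=0
r=198, s=0, t=1
q=0: r=94, s=1, t=0   [94*(1) + 198*(0) = 94]
q=2: r=10, s=-2, t=1   [94*(-2) + 198*(1) = 10]
q=9: r=4, s=19, t=-9   [94*(19) + 198*(-9) = 4]
q=2: r=2, s=-40, t=19   [94*(-40) + 198*(19) = 2]
q=2: r=0, s=99, t=-47   [94*(99) + 198*(-47) = 0]
GCD = 2; from the row with r=2: x=-40, y=19
Check: 94*(-40) + 198*(19) = -3760 + 3762 = 2

GCD = 2, x = -40, y = 19


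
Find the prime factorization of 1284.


1284 / 2 = 642
642 / 2 = 321
321 / 3 = 107
107 / 107 = 1
1284 = 2^2 × 3 × 107


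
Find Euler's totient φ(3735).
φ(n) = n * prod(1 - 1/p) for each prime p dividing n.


3735 = 3^2 × 5 × 83
Prime factors: 3, 5, 83
φ(3735) = 3735 × (1-1/3) × (1-1/5) × (1-1/83)
= 3735 × 2/3 × 4/5 × 82/83 = 1968

φ(3735) = 1968


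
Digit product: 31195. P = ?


3 × 1 × 1 × 9 × 5 = 135


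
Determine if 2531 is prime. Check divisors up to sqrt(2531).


Check divisors up to sqrt(2531) = 50.3090
No divisors found.
2531 is prime.

Yes, 2531 is prime


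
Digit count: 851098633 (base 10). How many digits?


851098633 has 9 digits in base 10
floor(log10(851098633)) + 1 = floor(8.9300) + 1 = 9

9 digits (base 10)


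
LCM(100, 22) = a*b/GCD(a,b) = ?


GCD(100, 22) = 2
LCM = 100*22/2 = 2200/2 = 1100

LCM = 1100


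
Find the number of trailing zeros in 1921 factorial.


floor(1921/5) = 384
floor(1921/25) = 76
floor(1921/125) = 15
floor(1921/625) = 3
Total = 478

478 trailing zeros


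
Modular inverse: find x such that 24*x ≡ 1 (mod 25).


Use the extended Euclidean algorithm on (25, 24); each row r = 25*s + 24*t:
r=25, s=1, t=0
r=24, s=0, t=1
q=1: r=1, s=1, t=-1   [25*(1) + 24*(-1) = 1]
q=24: r=0, s=-24, t=25   [25*(-24) + 24*(25) = 0]
GCD = 1 with t = -1, so 24*(-1) ≡ 1 (mod 25)
Inverse = -1 mod 25 = 24
Check: 24 * 24 = 576 ≡ 1 (mod 25)

24^(-1) ≡ 24 (mod 25)


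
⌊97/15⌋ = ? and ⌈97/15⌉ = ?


97/15 = 6.4667
floor = 6
ceil = 7

floor = 6, ceil = 7


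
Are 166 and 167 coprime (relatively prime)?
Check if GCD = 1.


Euclidean algorithm:
167 = 1 * 166 + 1
166 = 166 * 1 + 0
GCD(166, 167) = 1

Yes, coprime (GCD = 1)


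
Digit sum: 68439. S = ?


6 + 8 + 4 + 3 + 9 = 30


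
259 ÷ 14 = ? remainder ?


259 = 14 * 18 + 7
Check: 252 + 7 = 259

q = 18, r = 7


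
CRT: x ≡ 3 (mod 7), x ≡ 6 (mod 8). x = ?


M = 7*8 = 56
M1 = M/7 = 8, M2 = M/8 = 7
M1^(-1) mod 7 = 1, M2^(-1) mod 8 = 7
x = 3*8*1 + 6*7*7 = 318
318 mod 56 = 38
Check: 38 mod 7 = 3 ✓, 38 mod 8 = 6 ✓

x ≡ 38 (mod 56)


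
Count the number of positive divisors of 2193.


2193 = 3^1 × 17^1 × 43^1
d(2193) = (1+1) × (1+1) × (1+1) = 8

8 divisors


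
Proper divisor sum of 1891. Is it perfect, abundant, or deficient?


Proper divisors: 1, 31, 61
Sum = 1 + 31 + 61 = 93
93 < 1891 → deficient

s(1891) = 93 (deficient)


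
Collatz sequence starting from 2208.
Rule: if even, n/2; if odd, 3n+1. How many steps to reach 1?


2208 → 1104 → 552 → 276 → 138 → 69 → 208 → 104 → 52 → 26 → 13 → 40 → 20 → 10 → 5 → 16 → 8 → 4 → 2 → 1
Total steps = 19

19 steps


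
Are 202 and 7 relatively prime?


Euclidean algorithm:
202 = 28 * 7 + 6
7 = 1 * 6 + 1
6 = 6 * 1 + 0
GCD(202, 7) = 1

Yes, coprime (GCD = 1)


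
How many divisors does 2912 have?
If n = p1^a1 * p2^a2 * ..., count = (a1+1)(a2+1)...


2912 = 2^5 × 7^1 × 13^1
d(2912) = (5+1) × (1+1) × (1+1) = 24

24 divisors


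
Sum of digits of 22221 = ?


2 + 2 + 2 + 2 + 1 = 9


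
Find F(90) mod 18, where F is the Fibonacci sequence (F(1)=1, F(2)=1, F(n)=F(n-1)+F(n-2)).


F(k) mod 18 for k=1..90:
1, 1, 2, 3, 5, 8, 13, 3, 16, 1, 17, 0, 17, 17, 16, 15, 13, 10, 5, 15, 2, 17, 1, 0, 1, 1, 2, 3, 5, 8, 13, 3, 16, 1, 17, 0, 17, 17, 16, 15, 13, 10, 5, 15, 2, 17, 1, 0, 1, 1, 2, 3, 5, 8, 13, 3, 16, 1, 17, 0, 17, 17, 16, 15, 13, 10, 5, 15, 2, 17, 1, 0, 1, 1, 2, 3, 5, 8, 13, 3, 16, 1, 17, 0, 17, 17, 16, 15, 13, 10
F(90) mod 18 = 10


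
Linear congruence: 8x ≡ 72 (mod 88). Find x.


GCD(8, 88) = 8 divides 72
Divide: 1x ≡ 9 (mod 11)
x ≡ 9 (mod 11)


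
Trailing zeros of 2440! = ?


floor(2440/5) = 488
floor(2440/25) = 97
floor(2440/125) = 19
floor(2440/625) = 3
Total = 607

607 trailing zeros


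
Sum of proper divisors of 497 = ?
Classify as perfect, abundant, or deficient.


Proper divisors: 1, 7, 71
Sum = 1 + 7 + 71 = 79
79 < 497 → deficient

s(497) = 79 (deficient)


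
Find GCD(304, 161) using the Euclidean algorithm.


304 = 1 * 161 + 143
161 = 1 * 143 + 18
143 = 7 * 18 + 17
18 = 1 * 17 + 1
17 = 17 * 1 + 0
GCD = 1


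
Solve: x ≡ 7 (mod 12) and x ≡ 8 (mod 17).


M = 12*17 = 204
M1 = M/12 = 17, M2 = M/17 = 12
M1^(-1) mod 12 = 5, M2^(-1) mod 17 = 10
x = 7*17*5 + 8*12*10 = 1555
1555 mod 204 = 127
Check: 127 mod 12 = 7 ✓, 127 mod 17 = 8 ✓

x ≡ 127 (mod 204)


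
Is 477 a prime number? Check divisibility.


477 / 3 = 159 (exact division)
477 is NOT prime.

No, 477 is not prime


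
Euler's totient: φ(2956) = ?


2956 = 2^2 × 739
Prime factors: 2, 739
φ(2956) = 2956 × (1-1/2) × (1-1/739)
= 2956 × 1/2 × 738/739 = 1476

φ(2956) = 1476


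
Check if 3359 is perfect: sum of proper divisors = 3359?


Proper divisors of 3359: 1
Sum = 1 = 1

No, 3359 is not perfect (1 ≠ 3359)


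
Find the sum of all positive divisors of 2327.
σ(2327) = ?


Divisors of 2327: 1, 13, 179, 2327
Sum = 1 + 13 + 179 + 2327 = 2520

σ(2327) = 2520


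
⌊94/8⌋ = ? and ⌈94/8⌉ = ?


94/8 = 11.7500
floor = 11
ceil = 12

floor = 11, ceil = 12


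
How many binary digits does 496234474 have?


496234474 in base 2 = 11101100100111110111111101010
Number of digits = 29

29 digits (base 2)


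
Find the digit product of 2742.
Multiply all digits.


2 × 7 × 4 × 2 = 112


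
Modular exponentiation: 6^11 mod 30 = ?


6^1 mod 30 = 6
6^2 mod 30 = 6
6^3 mod 30 = 6
6^4 mod 30 = 6
6^5 mod 30 = 6
6^6 mod 30 = 6
6^7 mod 30 = 6
6^8 mod 30 = 6
6^9 mod 30 = 6
6^10 mod 30 = 6
6^11 mod 30 = 6


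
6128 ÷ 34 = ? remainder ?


6128 = 34 * 180 + 8
Check: 6120 + 8 = 6128

q = 180, r = 8


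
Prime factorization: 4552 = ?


4552 / 2 = 2276
2276 / 2 = 1138
1138 / 2 = 569
569 / 569 = 1
4552 = 2^3 × 569


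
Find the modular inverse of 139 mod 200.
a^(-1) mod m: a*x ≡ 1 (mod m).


Use the extended Euclidean algorithm on (200, 139); each row r = 200*s + 139*t:
r=200, s=1, t=0
r=139, s=0, t=1
q=1: r=61, s=1, t=-1   [200*(1) + 139*(-1) = 61]
q=2: r=17, s=-2, t=3   [200*(-2) + 139*(3) = 17]
q=3: r=10, s=7, t=-10   [200*(7) + 139*(-10) = 10]
q=1: r=7, s=-9, t=13   [200*(-9) + 139*(13) = 7]
q=1: r=3, s=16, t=-23   [200*(16) + 139*(-23) = 3]
q=2: r=1, s=-41, t=59   [200*(-41) + 139*(59) = 1]
q=3: r=0, s=139, t=-200   [200*(139) + 139*(-200) = 0]
GCD = 1 with t = 59, so 139*(59) ≡ 1 (mod 200)
Inverse = 59 mod 200 = 59
Check: 139 * 59 = 8201 ≡ 1 (mod 200)

139^(-1) ≡ 59 (mod 200)


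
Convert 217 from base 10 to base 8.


217 (base 10) = 217 (decimal)
217 (decimal) = 331 (base 8)


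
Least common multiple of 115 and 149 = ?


GCD(115, 149) = 1
LCM = 115*149/1 = 17135/1 = 17135

LCM = 17135


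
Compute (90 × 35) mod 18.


90 × 35 = 3150
3150 mod 18 = 0


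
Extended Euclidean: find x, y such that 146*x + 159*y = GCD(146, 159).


Tabular extended Euclidean (each row: r = 146*s + 159*t):
r=146, s=1, t=0
r=159, s=0, t=1
q=0: r=146, s=1, t=0   [146*(1) + 159*(0) = 146]
q=1: r=13, s=-1, t=1   [146*(-1) + 159*(1) = 13]
q=11: r=3, s=12, t=-11   [146*(12) + 159*(-11) = 3]
q=4: r=1, s=-49, t=45   [146*(-49) + 159*(45) = 1]
q=3: r=0, s=159, t=-146   [146*(159) + 159*(-146) = 0]
GCD = 1; from the row with r=1: x=-49, y=45
Check: 146*(-49) + 159*(45) = -7154 + 7155 = 1

GCD = 1, x = -49, y = 45


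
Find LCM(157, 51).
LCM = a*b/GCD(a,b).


GCD(157, 51) = 1
LCM = 157*51/1 = 8007/1 = 8007

LCM = 8007


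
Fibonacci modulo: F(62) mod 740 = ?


F(k) mod 740 for k=1..62:
1, 1, 2, 3, 5, 8, 13, 21, 34, 55, 89, 144, 233, 377, 610, 247, 117, 364, 481, 105, 586, 691, 537, 488, 285, 33, 318, 351, 669, 280, 209, 489, 698, 447, 405, 112, 517, 629, 406, 295, 701, 256, 217, 473, 690, 423, 373, 56, 429, 485, 174, 659, 93, 12, 105, 117, 222, 339, 561, 160, 721, 141
F(62) mod 740 = 141


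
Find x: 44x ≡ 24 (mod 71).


GCD(44, 71) = 1, unique solution
a^(-1) mod 71 = 21
x = 21 * 24 mod 71 = 7

x ≡ 7 (mod 71)


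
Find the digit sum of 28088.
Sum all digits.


2 + 8 + 0 + 8 + 8 = 26


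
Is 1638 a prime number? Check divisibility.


1638 / 2 = 819 (exact division)
1638 is NOT prime.

No, 1638 is not prime


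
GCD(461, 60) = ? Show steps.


461 = 7 * 60 + 41
60 = 1 * 41 + 19
41 = 2 * 19 + 3
19 = 6 * 3 + 1
3 = 3 * 1 + 0
GCD = 1


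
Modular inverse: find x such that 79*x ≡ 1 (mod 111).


Use the extended Euclidean algorithm on (111, 79); each row r = 111*s + 79*t:
r=111, s=1, t=0
r=79, s=0, t=1
q=1: r=32, s=1, t=-1   [111*(1) + 79*(-1) = 32]
q=2: r=15, s=-2, t=3   [111*(-2) + 79*(3) = 15]
q=2: r=2, s=5, t=-7   [111*(5) + 79*(-7) = 2]
q=7: r=1, s=-37, t=52   [111*(-37) + 79*(52) = 1]
q=2: r=0, s=79, t=-111   [111*(79) + 79*(-111) = 0]
GCD = 1 with t = 52, so 79*(52) ≡ 1 (mod 111)
Inverse = 52 mod 111 = 52
Check: 79 * 52 = 4108 ≡ 1 (mod 111)

79^(-1) ≡ 52 (mod 111)


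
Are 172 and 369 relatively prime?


Euclidean algorithm:
369 = 2 * 172 + 25
172 = 6 * 25 + 22
25 = 1 * 22 + 3
22 = 7 * 3 + 1
3 = 3 * 1 + 0
GCD(172, 369) = 1

Yes, coprime (GCD = 1)


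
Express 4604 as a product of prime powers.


4604 / 2 = 2302
2302 / 2 = 1151
1151 / 1151 = 1
4604 = 2^2 × 1151


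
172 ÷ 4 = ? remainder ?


172 = 4 * 43 + 0
Check: 172 + 0 = 172

q = 43, r = 0


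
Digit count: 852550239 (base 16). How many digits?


852550239 in base 16 = 32D0E25F
Number of digits = 8

8 digits (base 16)


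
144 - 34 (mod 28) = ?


144 - 34 = 110
110 mod 28 = 26


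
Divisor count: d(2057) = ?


2057 = 11^2 × 17^1
d(2057) = (2+1) × (1+1) = 6

6 divisors


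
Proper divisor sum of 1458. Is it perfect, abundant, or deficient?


Proper divisors: 1, 2, 3, 6, 9, 18, 27, 54, 81, 162, 243, 486, 729
Sum = 1 + 2 + 3 + 6 + 9 + 18 + 27 + 54 + 81 + 162 + 243 + 486 + 729 = 1821
1821 > 1458 → abundant

s(1458) = 1821 (abundant)


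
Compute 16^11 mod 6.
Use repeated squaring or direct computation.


16^1 mod 6 = 4
16^2 mod 6 = 4
16^3 mod 6 = 4
16^4 mod 6 = 4
16^5 mod 6 = 4
16^6 mod 6 = 4
16^7 mod 6 = 4
16^8 mod 6 = 4
16^9 mod 6 = 4
16^10 mod 6 = 4
16^11 mod 6 = 4


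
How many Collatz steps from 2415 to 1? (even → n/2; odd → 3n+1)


2415 → 7246 → 3623 → 10870 → 5435 → 16306 → 8153 → 24460 → 12230 → 6115 → 18346 → 9173 → 27520 → 13760 → 6880 → 3440 → 1720 → 860 → 430 → 215 → 646 → 323 → 970 → 485 → 1456 → 728 → 364 → 182 → 91 → 274 → 137 → 412 → 206 → 103 → 310 → 155 → 466 → 233 → 700 → 350 → 175 → 526 → 263 → 790 → 395 → 1186 → 593 → 1780 → 890 → 445 → 1336 → 668 → 334 → 167 → 502 → 251 → 754 → 377 → 1132 → 566 → 283 → 850 → 425 → 1276 → 638 → 319 → 958 → 479 → 1438 → 719 → 2158 → 1079 → 3238 → 1619 → 4858 → 2429 → 7288 → 3644 → 1822 → 911 → 2734 → 1367 → 4102 → 2051 → 6154 → 3077 → 9232 → 4616 → 2308 → 1154 → 577 → 1732 → 866 → 433 → 1300 → 650 → 325 → 976 → 488 → 244 → 122 → 61 → 184 → 92 → 46 → 23 → 70 → 35 → 106 → 53 → 160 → 80 → 40 → 20 → 10 → 5 → 16 → 8 → 4 → 2 → 1
Total steps = 120

120 steps


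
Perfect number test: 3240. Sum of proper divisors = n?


Proper divisors of 3240: 1, 2, 3, 4, 5, 6, 8, 9, 10, 12, 15, 18, 20, 24, 27, 30, 36, 40, 45, 54, 60, 72, 81, 90, 108, 120, 135, 162, 180, 216, 270, 324, 360, 405, 540, 648, 810, 1080, 1620
Sum = 1 + 2 + 3 + 4 + 5 + 6 + 8 + 9 + 10 + 12 + 15 + 18 + 20 + 24 + 27 + 30 + 36 + 40 + 45 + 54 + 60 + 72 + 81 + 90 + 108 + 120 + 135 + 162 + 180 + 216 + 270 + 324 + 360 + 405 + 540 + 648 + 810 + 1080 + 1620 = 7650

No, 3240 is not perfect (7650 ≠ 3240)


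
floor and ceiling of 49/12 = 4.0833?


49/12 = 4.0833
floor = 4
ceil = 5

floor = 4, ceil = 5


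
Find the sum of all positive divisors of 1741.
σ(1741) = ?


Divisors of 1741: 1, 1741
Sum = 1 + 1741 = 1742

σ(1741) = 1742


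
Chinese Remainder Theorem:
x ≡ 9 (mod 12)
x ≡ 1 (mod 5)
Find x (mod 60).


M = 12*5 = 60
M1 = M/12 = 5, M2 = M/5 = 12
M1^(-1) mod 12 = 5, M2^(-1) mod 5 = 3
x = 9*5*5 + 1*12*3 = 261
261 mod 60 = 21
Check: 21 mod 12 = 9 ✓, 21 mod 5 = 1 ✓

x ≡ 21 (mod 60)


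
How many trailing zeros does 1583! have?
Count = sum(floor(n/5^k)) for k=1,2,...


floor(1583/5) = 316
floor(1583/25) = 63
floor(1583/125) = 12
floor(1583/625) = 2
Total = 393

393 trailing zeros


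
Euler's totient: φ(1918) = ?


1918 = 2 × 7 × 137
Prime factors: 2, 7, 137
φ(1918) = 1918 × (1-1/2) × (1-1/7) × (1-1/137)
= 1918 × 1/2 × 6/7 × 136/137 = 816

φ(1918) = 816


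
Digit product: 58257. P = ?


5 × 8 × 2 × 5 × 7 = 2800


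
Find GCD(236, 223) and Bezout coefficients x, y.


Tabular extended Euclidean (each row: r = 236*s + 223*t):
r=236, s=1, t=0
r=223, s=0, t=1
q=1: r=13, s=1, t=-1   [236*(1) + 223*(-1) = 13]
q=17: r=2, s=-17, t=18   [236*(-17) + 223*(18) = 2]
q=6: r=1, s=103, t=-109   [236*(103) + 223*(-109) = 1]
q=2: r=0, s=-223, t=236   [236*(-223) + 223*(236) = 0]
GCD = 1; from the row with r=1: x=103, y=-109
Check: 236*(103) + 223*(-109) = 24308 - 24307 = 1

GCD = 1, x = 103, y = -109


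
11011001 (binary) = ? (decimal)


11011001 (base 2) = 217 (decimal)
217 (decimal) = 217 (base 10)


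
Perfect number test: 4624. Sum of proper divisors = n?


Proper divisors of 4624: 1, 2, 4, 8, 16, 17, 34, 68, 136, 272, 289, 578, 1156, 2312
Sum = 1 + 2 + 4 + 8 + 16 + 17 + 34 + 68 + 136 + 272 + 289 + 578 + 1156 + 2312 = 4893

No, 4624 is not perfect (4893 ≠ 4624)


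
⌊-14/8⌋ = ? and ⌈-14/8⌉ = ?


-14/8 = -1.7500
floor = -2
ceil = -1

floor = -2, ceil = -1


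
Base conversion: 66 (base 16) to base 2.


66 (base 16) = 102 (decimal)
102 (decimal) = 1100110 (base 2)
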